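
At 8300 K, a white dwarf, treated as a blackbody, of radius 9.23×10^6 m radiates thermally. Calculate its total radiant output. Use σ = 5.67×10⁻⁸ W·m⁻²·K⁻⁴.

A = 4πr² = 4π × (9.23×10^6)² = 1.07×10^15 m².
P = σAT⁴ = 5.67×10⁻⁸ × 1.07×10^15 × (8300)⁴ = 5.67×10⁻⁸ × 1.07×10^15 × 4.75×10^15.
P = 2.88×10^23 W.

P ≈ 2.88×10^23 W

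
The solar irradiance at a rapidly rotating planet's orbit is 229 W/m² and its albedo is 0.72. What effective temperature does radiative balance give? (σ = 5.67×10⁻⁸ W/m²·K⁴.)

Power absorbed = (1−a)S·πR²; power emitted = 4πR²σT⁴. Equating and cancelling πR²:
T = ((1−a)S / 4σ)^(1/4) = (64.1 / (4 × 5.67×10⁻⁸))^(1/4) = (2.83×10^8)^(1/4).
T = 130 K.

T ≈ 130 K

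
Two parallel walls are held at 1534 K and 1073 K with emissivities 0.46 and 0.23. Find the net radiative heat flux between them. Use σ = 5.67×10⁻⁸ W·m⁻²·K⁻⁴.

q ≈ 43200 W/m²

For two large parallel gray plates, q = σ(T₁⁴ − T₂⁴) / (1/ε₁ + 1/ε₂ − 1).
1/ε₁ + 1/ε₂ − 1 = 1/0.46 + 1/0.23 − 1 = 5.522.
T₁⁴ − T₂⁴ = 5.54×10^12 − 1.33×10^12 = 4.21×10^12 K⁴.
q = 5.67×10⁻⁸ × 4.21×10^12 / 5.522 = 43200 W/m².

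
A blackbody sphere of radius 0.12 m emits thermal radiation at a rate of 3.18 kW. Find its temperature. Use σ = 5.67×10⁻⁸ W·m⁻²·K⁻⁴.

A = 4πr² = 4π × (0.12)² = 0.181 m².
From P = σAT⁴, T = (P / σA)^(1/4) = (3180 / (5.67×10⁻⁸ × 0.181))^(1/4).
T = (3.10×10^11)^(1/4) = 746 K.

T ≈ 746 K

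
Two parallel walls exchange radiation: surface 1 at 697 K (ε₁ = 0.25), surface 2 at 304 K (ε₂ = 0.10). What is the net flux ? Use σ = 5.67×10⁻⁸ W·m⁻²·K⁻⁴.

q ≈ 992 W/m²

For two large parallel gray plates, q = σ(T₁⁴ − T₂⁴) / (1/ε₁ + 1/ε₂ − 1).
1/ε₁ + 1/ε₂ − 1 = 1/0.25 + 1/0.10 − 1 = 13.00.
T₁⁴ − T₂⁴ = 2.36×10^11 − 8.54×10^9 = 2.27×10^11 K⁴.
q = 5.67×10⁻⁸ × 2.27×10^11 / 13.00 = 992 W/m².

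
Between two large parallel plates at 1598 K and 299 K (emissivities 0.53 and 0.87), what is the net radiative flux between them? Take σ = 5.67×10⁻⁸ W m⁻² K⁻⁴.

For two large parallel gray plates, q = σ(T₁⁴ − T₂⁴) / (1/ε₁ + 1/ε₂ − 1).
1/ε₁ + 1/ε₂ − 1 = 1/0.53 + 1/0.87 − 1 = 2.036.
T₁⁴ − T₂⁴ = 6.52×10^12 − 7.99×10^9 = 6.51×10^12 K⁴.
q = 5.67×10⁻⁸ × 6.51×10^12 / 2.036 = 1.81×10^5 W/m².

q ≈ 1.81×10^5 W/m²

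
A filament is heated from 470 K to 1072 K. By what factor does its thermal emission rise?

ratio ≈ 27.1

P ∝ T⁴, so the ratio is (1072/470)⁴ = (2.281)⁴ = 27.1.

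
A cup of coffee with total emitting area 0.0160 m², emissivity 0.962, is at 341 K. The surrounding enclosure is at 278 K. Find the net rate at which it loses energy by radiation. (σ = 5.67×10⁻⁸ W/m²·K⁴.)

Q = εσA(T⁴ − T_s⁴). T⁴ − T_s⁴ = (341)⁴ − (278)⁴ = 1.35×10^10 − 5.97×10^9 = 7.55×10^9 K⁴.
Q = 0.962 × 5.67×10⁻⁸ × 0.0160 × 7.55×10^9 = 6.59 W.

Q ≈ 6.59 W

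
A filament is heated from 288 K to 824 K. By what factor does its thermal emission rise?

ratio ≈ 67.0

P ∝ T⁴, so the ratio is (824/288)⁴ = (2.861)⁴ = 67.0.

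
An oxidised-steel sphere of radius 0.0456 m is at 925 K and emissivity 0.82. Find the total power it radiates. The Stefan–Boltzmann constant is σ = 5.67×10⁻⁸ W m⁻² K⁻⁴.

A = 4πr² = 4π × (0.0456)² = 0.0261 m².
Stefan–Boltzmann: P = εσAT⁴ = 0.82 × 5.67×10⁻⁸ × 0.0261 × (925)⁴ = 0.82 × 5.67×10⁻⁸ × 0.0261 × 7.32×10^11.
P = 889 W.

P ≈ 889 W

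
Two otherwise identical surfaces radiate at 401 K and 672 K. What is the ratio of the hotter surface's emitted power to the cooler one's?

ratio ≈ 7.89

P ∝ T⁴, so the ratio is (672/401)⁴ = (1.676)⁴ = 7.89.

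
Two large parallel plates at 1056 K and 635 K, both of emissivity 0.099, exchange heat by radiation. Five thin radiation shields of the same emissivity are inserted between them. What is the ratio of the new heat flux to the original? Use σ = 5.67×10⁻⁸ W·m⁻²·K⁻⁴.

With N identical shields there are N+1 = 6 gaps in series, each with the same radiative resistance, so the flux falls to 1/(N+1) of its unshielded value.

ratio ≈ 0.167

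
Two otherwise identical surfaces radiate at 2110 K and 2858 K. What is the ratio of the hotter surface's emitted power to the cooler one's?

P ∝ T⁴, so the ratio is (2858/2110)⁴ = (1.355)⁴ = 3.37.

ratio ≈ 3.37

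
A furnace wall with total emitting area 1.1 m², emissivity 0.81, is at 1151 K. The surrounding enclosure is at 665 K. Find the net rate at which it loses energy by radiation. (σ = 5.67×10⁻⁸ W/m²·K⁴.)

Q = εσA(T⁴ − T_s⁴). T⁴ − T_s⁴ = (1151)⁴ − (665)⁴ = 1.76×10^12 − 1.96×10^11 = 1.56×10^12 K⁴.
Q = 0.81 × 5.67×10⁻⁸ × 1.10 × 1.56×10^12 = 78800 W.

Q ≈ 78800 W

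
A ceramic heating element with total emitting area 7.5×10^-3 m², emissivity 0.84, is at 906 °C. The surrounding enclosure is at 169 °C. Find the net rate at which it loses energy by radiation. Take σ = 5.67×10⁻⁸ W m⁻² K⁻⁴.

Q ≈ 677 W

Convert: 906 °C = 1179 K; 169 °C = 442 K.
Q = εσA(T⁴ − T_s⁴). T⁴ − T_s⁴ = (1179)⁴ − (442)⁴ = 1.93×10^12 − 3.82×10^10 = 1.89×10^12 K⁴.
Q = 0.84 × 5.67×10⁻⁸ × 7.50×10^-3 × 1.89×10^12 = 677 W.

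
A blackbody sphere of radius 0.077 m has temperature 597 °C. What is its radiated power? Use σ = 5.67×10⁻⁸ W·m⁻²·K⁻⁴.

A = 4πr² = 4π × (0.077)² = 0.0745 m².
597 °C = 870 K.
P = σAT⁴ = 5.67×10⁻⁸ × 0.0745 × (870)⁴ = 5.67×10⁻⁸ × 0.0745 × 5.73×10^11.
P = 2420 W.

P ≈ 2420 W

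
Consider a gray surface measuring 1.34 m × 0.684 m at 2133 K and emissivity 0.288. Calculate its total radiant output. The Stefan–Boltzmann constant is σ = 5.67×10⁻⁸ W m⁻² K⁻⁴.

A = 1.34 × 0.684 = 0.917 m².
Stefan–Boltzmann: P = εσAT⁴ = 0.288 × 5.67×10⁻⁸ × 0.917 × (2133)⁴ = 0.288 × 5.67×10⁻⁸ × 0.917 × 2.07×10^13.
P = 3.10×10^5 W.

P ≈ 3.10×10^5 W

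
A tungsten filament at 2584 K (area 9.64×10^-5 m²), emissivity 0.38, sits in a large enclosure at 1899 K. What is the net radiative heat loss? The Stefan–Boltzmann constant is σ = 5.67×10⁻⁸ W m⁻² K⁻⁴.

Q ≈ 65.6 W

Q = εσA(T⁴ − T_s⁴). T⁴ − T_s⁴ = (2584)⁴ − (1899)⁴ = 4.46×10^13 − 1.30×10^13 = 3.16×10^13 K⁴.
Q = 0.38 × 5.67×10⁻⁸ × 9.64×10^-5 × 3.16×10^13 = 65.6 W.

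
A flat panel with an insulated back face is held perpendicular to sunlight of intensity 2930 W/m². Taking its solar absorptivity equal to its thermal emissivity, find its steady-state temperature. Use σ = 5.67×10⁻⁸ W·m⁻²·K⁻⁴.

T ≈ 477 K

Absorbed flux αS = emitted flux εσT⁴ (one radiating face); with α = ε, T = (S/σ)^(1/4).
T = (2930 / 5.67×10⁻⁸)^(1/4) = (5.17×10^10)^(1/4).
T = 477 K.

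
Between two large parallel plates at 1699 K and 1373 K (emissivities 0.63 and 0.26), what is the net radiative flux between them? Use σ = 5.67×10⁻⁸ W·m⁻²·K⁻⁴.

For two large parallel gray plates, q = σ(T₁⁴ − T₂⁴) / (1/ε₁ + 1/ε₂ − 1).
1/ε₁ + 1/ε₂ − 1 = 1/0.63 + 1/0.26 − 1 = 4.433.
T₁⁴ − T₂⁴ = 8.33×10^12 − 3.55×10^12 = 4.78×10^12 K⁴.
q = 5.67×10⁻⁸ × 4.78×10^12 / 4.433 = 61100 W/m².

q ≈ 61100 W/m²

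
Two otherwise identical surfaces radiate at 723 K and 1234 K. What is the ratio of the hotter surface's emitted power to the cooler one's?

ratio ≈ 8.49

P ∝ T⁴, so the ratio is (1234/723)⁴ = (1.707)⁴ = 8.49.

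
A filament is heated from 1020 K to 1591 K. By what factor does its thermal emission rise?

ratio ≈ 5.92

P ∝ T⁴, so the ratio is (1591/1020)⁴ = (1.560)⁴ = 5.92.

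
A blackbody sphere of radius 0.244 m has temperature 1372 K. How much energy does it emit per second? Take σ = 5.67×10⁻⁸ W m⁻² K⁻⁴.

A = 4πr² = 4π × (0.244)² = 0.748 m².
P = σAT⁴ = 5.67×10⁻⁸ × 0.748 × (1372)⁴ = 5.67×10⁻⁸ × 0.748 × 3.54×10^12.
P = 1.50×10^5 W.

P ≈ 1.50×10^5 W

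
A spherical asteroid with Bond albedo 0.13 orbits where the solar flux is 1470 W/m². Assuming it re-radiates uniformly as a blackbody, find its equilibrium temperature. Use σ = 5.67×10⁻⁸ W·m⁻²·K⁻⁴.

T ≈ 274 K

Power absorbed = (1−a)S·πR²; power emitted = 4πR²σT⁴. Equating and cancelling πR²:
T = ((1−a)S / 4σ)^(1/4) = (1280 / (4 × 5.67×10⁻⁸))^(1/4) = (5.64×10^9)^(1/4).
T = 274 K.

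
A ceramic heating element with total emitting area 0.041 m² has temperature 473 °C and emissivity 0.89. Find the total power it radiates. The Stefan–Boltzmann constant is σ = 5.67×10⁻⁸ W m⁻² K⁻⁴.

P ≈ 641 W

473 °C = 746 K.
Stefan–Boltzmann: P = εσAT⁴ = 0.89 × 5.67×10⁻⁸ × 0.0410 × (746)⁴ = 0.89 × 5.67×10⁻⁸ × 0.0410 × 3.10×10^11.
P = 641 W.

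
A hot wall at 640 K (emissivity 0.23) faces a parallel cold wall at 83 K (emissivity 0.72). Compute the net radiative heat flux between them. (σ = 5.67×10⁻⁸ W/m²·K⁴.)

q ≈ 2010 W/m²

For two large parallel gray plates, q = σ(T₁⁴ − T₂⁴) / (1/ε₁ + 1/ε₂ − 1).
1/ε₁ + 1/ε₂ − 1 = 1/0.23 + 1/0.72 − 1 = 4.737.
T₁⁴ − T₂⁴ = 1.68×10^11 − 4.75×10^7 = 1.68×10^11 K⁴.
q = 5.67×10⁻⁸ × 1.68×10^11 / 4.737 = 2010 W/m².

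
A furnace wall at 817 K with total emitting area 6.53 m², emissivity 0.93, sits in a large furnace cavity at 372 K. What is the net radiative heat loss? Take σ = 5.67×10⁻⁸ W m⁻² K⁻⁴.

Q ≈ 1.47×10^5 W

Q = εσA(T⁴ − T_s⁴). T⁴ − T_s⁴ = (817)⁴ − (372)⁴ = 4.46×10^11 − 1.92×10^10 = 4.26×10^11 K⁴.
Q = 0.93 × 5.67×10⁻⁸ × 6.53 × 4.26×10^11 = 1.47×10^5 W.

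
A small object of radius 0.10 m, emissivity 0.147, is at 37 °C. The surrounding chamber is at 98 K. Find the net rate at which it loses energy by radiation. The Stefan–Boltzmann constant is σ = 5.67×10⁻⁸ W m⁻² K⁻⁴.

Q ≈ 9.58 W

A = 4πr² = 4π × (0.10)² = 0.126 m².
Convert: 37 °C = 310 K.
Q = εσA(T⁴ − T_s⁴). T⁴ − T_s⁴ = (310)⁴ − (98)⁴ = 9.24×10^9 − 9.22×10^7 = 9.14×10^9 K⁴.
Q = 0.147 × 5.67×10⁻⁸ × 0.126 × 9.14×10^9 = 9.58 W.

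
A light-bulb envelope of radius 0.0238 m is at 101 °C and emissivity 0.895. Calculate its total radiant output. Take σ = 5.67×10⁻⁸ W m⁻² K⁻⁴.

P ≈ 7.07 W

A = 4πr² = 4π × (0.0238)² = 7.12×10^-3 m².
101 °C = 374 K.
Stefan–Boltzmann: P = εσAT⁴ = 0.895 × 5.67×10⁻⁸ × 7.12×10^-3 × (374)⁴ = 0.895 × 5.67×10⁻⁸ × 7.12×10^-3 × 1.96×10^10.
P = 7.07 W.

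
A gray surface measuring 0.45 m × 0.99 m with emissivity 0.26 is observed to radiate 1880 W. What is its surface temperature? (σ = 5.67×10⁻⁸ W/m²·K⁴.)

T ≈ 731 K

A = 0.45 × 0.99 = 0.446 m².
From P = εσAT⁴, T = (P / εσA)^(1/4) = (1880 / (0.26 × 5.67×10⁻⁸ × 0.446))^(1/4).
T = (2.86×10^11)^(1/4) = 731 K.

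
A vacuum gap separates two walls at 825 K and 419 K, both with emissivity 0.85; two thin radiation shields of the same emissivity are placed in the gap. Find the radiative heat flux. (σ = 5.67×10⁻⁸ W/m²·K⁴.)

q ≈ 6040 W/m²

Each of the 3 gaps contributes resistance (2/ε − 1) = 2/0.85 − 1 = 1.353; total = 4.059.
q = σ(T₁⁴ − T₂⁴) / 4.059 = 5.67×10⁻⁸ × 4.32×10^11 / 4.059 = 6040 W/m².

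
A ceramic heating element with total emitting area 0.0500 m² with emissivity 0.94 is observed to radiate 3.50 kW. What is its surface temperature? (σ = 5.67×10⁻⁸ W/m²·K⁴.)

From P = εσAT⁴, T = (P / εσA)^(1/4) = (3500 / (0.94 × 5.67×10⁻⁸ × 0.0500))^(1/4).
T = (1.31×10^12)^(1/4) = 1070 K.

T ≈ 1070 K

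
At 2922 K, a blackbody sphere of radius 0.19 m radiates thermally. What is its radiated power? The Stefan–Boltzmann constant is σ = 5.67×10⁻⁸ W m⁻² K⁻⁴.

A = 4πr² = 4π × (0.19)² = 0.454 m².
P = σAT⁴ = 5.67×10⁻⁸ × 0.454 × (2922)⁴ = 5.67×10⁻⁸ × 0.454 × 7.29×10^13.
P = 1.88×10^6 W.

P ≈ 1.88×10^6 W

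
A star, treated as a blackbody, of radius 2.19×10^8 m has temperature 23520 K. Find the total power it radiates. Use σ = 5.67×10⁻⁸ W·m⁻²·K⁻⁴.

P ≈ 1.05×10^28 W

A = 4πr² = 4π × (2.19×10^8)² = 6.03×10^17 m².
P = σAT⁴ = 5.67×10⁻⁸ × 6.03×10^17 × (23520)⁴ = 5.67×10⁻⁸ × 6.03×10^17 × 3.06×10^17.
P = 1.05×10^28 W.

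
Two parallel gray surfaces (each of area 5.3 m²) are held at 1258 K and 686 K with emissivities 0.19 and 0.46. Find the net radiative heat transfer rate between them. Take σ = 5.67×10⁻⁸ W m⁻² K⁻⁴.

For two large parallel gray plates, q = σ(T₁⁴ − T₂⁴) / (1/ε₁ + 1/ε₂ − 1).
1/ε₁ + 1/ε₂ − 1 = 1/0.19 + 1/0.46 − 1 = 6.437.
T₁⁴ − T₂⁴ = 2.50×10^12 − 2.21×10^11 = 2.28×10^12 K⁴.
q = 5.67×10⁻⁸ × 2.28×10^12 / 6.437 = 20100 W/m².
Q = q·A = 20100 × 5.3 = 1.07×10^5 W.

Q ≈ 1.07×10^5 W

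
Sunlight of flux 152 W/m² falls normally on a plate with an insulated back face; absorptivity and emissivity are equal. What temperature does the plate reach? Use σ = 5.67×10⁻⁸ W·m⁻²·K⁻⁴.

Absorbed flux αS = emitted flux εσT⁴ (one radiating face); with α = ε, T = (S/σ)^(1/4).
T = (152 / 5.67×10⁻⁸)^(1/4) = (2.68×10^9)^(1/4).
T = 228 K.

T ≈ 228 K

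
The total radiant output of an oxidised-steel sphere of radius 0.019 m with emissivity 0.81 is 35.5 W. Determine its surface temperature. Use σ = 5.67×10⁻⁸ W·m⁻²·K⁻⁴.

T ≈ 642 K

A = 4πr² = 4π × (0.019)² = 4.54×10^-3 m².
From P = εσAT⁴, T = (P / εσA)^(1/4) = (35.5 / (0.81 × 5.67×10⁻⁸ × 4.54×10^-3))^(1/4).
T = (1.70×10^11)^(1/4) = 642 K.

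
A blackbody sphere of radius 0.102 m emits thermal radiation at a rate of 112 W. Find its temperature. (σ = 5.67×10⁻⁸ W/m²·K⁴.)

T ≈ 351 K

A = 4πr² = 4π × (0.102)² = 0.131 m².
From P = σAT⁴, T = (P / σA)^(1/4) = (112 / (5.67×10⁻⁸ × 0.131))^(1/4).
T = (1.51×10^10)^(1/4) = 351 K.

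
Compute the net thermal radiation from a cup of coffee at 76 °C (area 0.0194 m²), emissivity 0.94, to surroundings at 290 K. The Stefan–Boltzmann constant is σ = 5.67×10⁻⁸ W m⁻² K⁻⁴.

Q ≈ 8.03 W

Convert: 76 °C = 349 K.
Q = εσA(T⁴ − T_s⁴). T⁴ − T_s⁴ = (349)⁴ − (290)⁴ = 1.48×10^10 − 7.07×10^9 = 7.76×10^9 K⁴.
Q = 0.94 × 5.67×10⁻⁸ × 0.0194 × 7.76×10^9 = 8.03 W.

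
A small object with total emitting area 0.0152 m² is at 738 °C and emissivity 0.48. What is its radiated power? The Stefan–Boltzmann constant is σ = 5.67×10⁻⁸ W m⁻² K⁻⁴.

738 °C = 1011 K.
Stefan–Boltzmann: P = εσAT⁴ = 0.48 × 5.67×10⁻⁸ × 0.0152 × (1011)⁴ = 0.48 × 5.67×10⁻⁸ × 0.0152 × 1.04×10^12.
P = 432 W.

P ≈ 432 W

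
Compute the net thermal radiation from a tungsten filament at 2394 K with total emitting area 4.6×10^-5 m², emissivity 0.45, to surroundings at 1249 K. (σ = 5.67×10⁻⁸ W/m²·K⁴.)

Q = εσA(T⁴ − T_s⁴). T⁴ − T_s⁴ = (2394)⁴ − (1249)⁴ = 3.28×10^13 − 2.43×10^12 = 3.04×10^13 K⁴.
Q = 0.45 × 5.67×10⁻⁸ × 4.60×10^-5 × 3.04×10^13 = 35.7 W.

Q ≈ 35.7 W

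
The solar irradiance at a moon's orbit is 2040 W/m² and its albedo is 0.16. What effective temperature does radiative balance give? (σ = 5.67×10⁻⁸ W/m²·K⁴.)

Power absorbed = (1−a)S·πR²; power emitted = 4πR²σT⁴. Equating and cancelling πR²:
T = ((1−a)S / 4σ)^(1/4) = (1710 / (4 × 5.67×10⁻⁸))^(1/4) = (7.56×10^9)^(1/4).
T = 295 K.

T ≈ 295 K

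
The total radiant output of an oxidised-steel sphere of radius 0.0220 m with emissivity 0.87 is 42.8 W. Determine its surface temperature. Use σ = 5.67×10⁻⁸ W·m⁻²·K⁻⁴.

A = 4πr² = 4π × (0.0220)² = 6.08×10^-3 m².
From P = εσAT⁴, T = (P / εσA)^(1/4) = (42.8 / (0.87 × 5.67×10⁻⁸ × 6.08×10^-3))^(1/4).
T = (1.43×10^11)^(1/4) = 615 K.

T ≈ 615 K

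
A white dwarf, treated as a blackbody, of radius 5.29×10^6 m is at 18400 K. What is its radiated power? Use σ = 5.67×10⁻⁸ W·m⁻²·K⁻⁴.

P ≈ 2.29×10^24 W

A = 4πr² = 4π × (5.29×10^6)² = 3.52×10^14 m².
P = σAT⁴ = 5.67×10⁻⁸ × 3.52×10^14 × (18400)⁴ = 5.67×10⁻⁸ × 3.52×10^14 × 1.15×10^17.
P = 2.29×10^24 W.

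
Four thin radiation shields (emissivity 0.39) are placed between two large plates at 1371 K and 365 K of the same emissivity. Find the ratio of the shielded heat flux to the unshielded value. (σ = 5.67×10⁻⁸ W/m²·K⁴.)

ratio ≈ 0.200

With N identical shields there are N+1 = 5 gaps in series, each with the same radiative resistance, so the flux falls to 1/(N+1) of its unshielded value.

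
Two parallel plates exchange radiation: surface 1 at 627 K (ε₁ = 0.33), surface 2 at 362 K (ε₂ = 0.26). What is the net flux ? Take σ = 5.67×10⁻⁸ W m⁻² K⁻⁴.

For two large parallel gray plates, q = σ(T₁⁴ − T₂⁴) / (1/ε₁ + 1/ε₂ − 1).
1/ε₁ + 1/ε₂ − 1 = 1/0.33 + 1/0.26 − 1 = 5.876.
T₁⁴ − T₂⁴ = 1.55×10^11 − 1.72×10^10 = 1.37×10^11 K⁴.
q = 5.67×10⁻⁸ × 1.37×10^11 / 5.876 = 1330 W/m².

q ≈ 1330 W/m²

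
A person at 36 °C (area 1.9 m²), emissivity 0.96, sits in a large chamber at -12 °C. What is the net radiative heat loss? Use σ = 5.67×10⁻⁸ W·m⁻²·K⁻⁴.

Convert: 36 °C = 309 K; -12 °C = 261 K.
Q = εσA(T⁴ − T_s⁴). T⁴ − T_s⁴ = (309)⁴ − (261)⁴ = 9.12×10^9 − 4.64×10^9 = 4.48×10^9 K⁴.
Q = 0.96 × 5.67×10⁻⁸ × 1.90 × 4.48×10^9 = 463 W.

Q ≈ 463 W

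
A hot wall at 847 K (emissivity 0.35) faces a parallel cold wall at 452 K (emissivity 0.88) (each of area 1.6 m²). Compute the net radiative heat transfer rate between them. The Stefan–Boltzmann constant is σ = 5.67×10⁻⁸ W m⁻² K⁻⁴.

For two large parallel gray plates, q = σ(T₁⁴ − T₂⁴) / (1/ε₁ + 1/ε₂ − 1).
1/ε₁ + 1/ε₂ − 1 = 1/0.35 + 1/0.88 − 1 = 2.994.
T₁⁴ − T₂⁴ = 5.15×10^11 − 4.17×10^10 = 4.73×10^11 K⁴.
q = 5.67×10⁻⁸ × 4.73×10^11 / 2.994 = 8960 W/m².
Q = q·A = 8960 × 1.6 = 14300 W.

Q ≈ 14300 W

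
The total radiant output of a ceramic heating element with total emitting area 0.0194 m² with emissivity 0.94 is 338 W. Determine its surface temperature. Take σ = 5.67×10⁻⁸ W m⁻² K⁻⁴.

From P = εσAT⁴, T = (P / εσA)^(1/4) = (338 / (0.94 × 5.67×10⁻⁸ × 0.0194))^(1/4).
T = (3.27×10^11)^(1/4) = 756 K.

T ≈ 756 K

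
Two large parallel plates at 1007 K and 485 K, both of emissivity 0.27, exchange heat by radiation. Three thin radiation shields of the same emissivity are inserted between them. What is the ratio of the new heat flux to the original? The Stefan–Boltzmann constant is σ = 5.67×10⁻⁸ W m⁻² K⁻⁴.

ratio ≈ 0.250

With N identical shields there are N+1 = 4 gaps in series, each with the same radiative resistance, so the flux falls to 1/(N+1) of its unshielded value.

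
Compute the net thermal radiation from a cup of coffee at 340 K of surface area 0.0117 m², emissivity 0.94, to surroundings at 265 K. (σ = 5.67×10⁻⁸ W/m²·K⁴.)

Q ≈ 5.26 W

Q = εσA(T⁴ − T_s⁴). T⁴ − T_s⁴ = (340)⁴ − (265)⁴ = 1.34×10^10 − 4.93×10^9 = 8.43×10^9 K⁴.
Q = 0.94 × 5.67×10⁻⁸ × 0.0117 × 8.43×10^9 = 5.26 W.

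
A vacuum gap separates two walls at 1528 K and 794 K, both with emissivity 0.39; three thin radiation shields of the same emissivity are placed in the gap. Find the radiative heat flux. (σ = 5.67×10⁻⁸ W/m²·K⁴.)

q ≈ 17400 W/m²

Each of the 4 gaps contributes resistance (2/ε − 1) = 2/0.39 − 1 = 4.128; total = 16.51.
q = σ(T₁⁴ − T₂⁴) / 16.51 = 5.67×10⁻⁸ × 5.05×10^12 / 16.51 = 17400 W/m².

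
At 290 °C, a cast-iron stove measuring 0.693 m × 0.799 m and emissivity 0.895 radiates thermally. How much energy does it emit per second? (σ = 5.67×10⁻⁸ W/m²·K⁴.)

P ≈ 2820 W

A = 0.693 × 0.799 = 0.554 m².
290 °C = 563 K.
P = εσAT⁴ = 0.895 × 5.67×10⁻⁸ × 0.554 × (563)⁴ = 0.895 × 5.67×10⁻⁸ × 0.554 × 1.00×10^11.
P = 2820 W.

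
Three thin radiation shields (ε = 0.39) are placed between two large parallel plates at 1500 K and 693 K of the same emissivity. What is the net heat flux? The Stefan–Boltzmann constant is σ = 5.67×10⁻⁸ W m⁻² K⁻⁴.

Each of the 4 gaps contributes resistance (2/ε − 1) = 2/0.39 − 1 = 4.128; total = 16.51.
q = σ(T₁⁴ − T₂⁴) / 16.51 = 5.67×10⁻⁸ × 4.83×10^12 / 16.51 = 16600 W/m².

q ≈ 16600 W/m²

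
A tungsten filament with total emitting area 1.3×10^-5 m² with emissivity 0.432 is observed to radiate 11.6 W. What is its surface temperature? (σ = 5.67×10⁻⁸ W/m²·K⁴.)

T ≈ 2460 K

From P = εσAT⁴, T = (P / εσA)^(1/4) = (11.6 / (0.432 × 5.67×10⁻⁸ × 1.30×10^-5))^(1/4).
T = (3.64×10^13)^(1/4) = 2460 K.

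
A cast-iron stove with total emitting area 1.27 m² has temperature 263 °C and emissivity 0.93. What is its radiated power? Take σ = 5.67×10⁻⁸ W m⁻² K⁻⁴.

P ≈ 5530 W

263 °C = 536 K.
P = εσAT⁴ = 0.93 × 5.67×10⁻⁸ × 1.27 × (536)⁴ = 0.93 × 5.67×10⁻⁸ × 1.27 × 8.25×10^10.
P = 5530 W.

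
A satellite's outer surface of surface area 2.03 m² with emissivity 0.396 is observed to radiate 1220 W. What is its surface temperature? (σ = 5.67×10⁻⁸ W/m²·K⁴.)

T ≈ 404 K

From P = εσAT⁴, T = (P / εσA)^(1/4) = (1220 / (0.396 × 5.67×10⁻⁸ × 2.03))^(1/4).
T = (2.68×10^10)^(1/4) = 404 K.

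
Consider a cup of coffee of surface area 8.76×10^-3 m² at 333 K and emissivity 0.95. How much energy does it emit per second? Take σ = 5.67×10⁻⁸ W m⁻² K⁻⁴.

Stefan–Boltzmann: P = εσAT⁴ = 0.95 × 5.67×10⁻⁸ × 8.76×10^-3 × (333)⁴ = 0.95 × 5.67×10⁻⁸ × 8.76×10^-3 × 1.23×10^10.
P = 5.80 W.

P ≈ 5.80 W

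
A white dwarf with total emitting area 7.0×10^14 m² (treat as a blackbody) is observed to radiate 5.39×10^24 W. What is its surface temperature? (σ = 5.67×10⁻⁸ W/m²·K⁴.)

From P = σAT⁴, T = (P / σA)^(1/4) = (5.39×10^24 / (5.67×10⁻⁸ × 7.00×10^14))^(1/4).
T = (1.36×10^17)^(1/4) = 19200 K.

T ≈ 19200 K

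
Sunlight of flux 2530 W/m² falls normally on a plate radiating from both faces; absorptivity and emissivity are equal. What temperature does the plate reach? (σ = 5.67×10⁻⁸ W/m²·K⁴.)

Absorbed flux αS = emitted flux 2εσT⁴ per unit area; with α = ε this gives T = (S/2σ)^(1/4).
T = (2530 / (2 × 5.67×10⁻⁸))^(1/4) = (2.23×10^10)^(1/4).
T = 386 K.

T ≈ 386 K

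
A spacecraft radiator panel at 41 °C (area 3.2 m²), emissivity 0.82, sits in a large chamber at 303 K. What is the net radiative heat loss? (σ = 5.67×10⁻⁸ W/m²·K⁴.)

Q ≈ 192 W

Convert: 41 °C = 314 K.
Q = εσA(T⁴ − T_s⁴). T⁴ − T_s⁴ = (314)⁴ − (303)⁴ = 9.72×10^9 − 8.43×10^9 = 1.29×10^9 K⁴.
Q = 0.82 × 5.67×10⁻⁸ × 3.20 × 1.29×10^9 = 192 W.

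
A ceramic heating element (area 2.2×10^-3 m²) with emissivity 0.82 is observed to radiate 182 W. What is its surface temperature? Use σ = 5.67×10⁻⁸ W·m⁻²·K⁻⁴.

From P = εσAT⁴, T = (P / εσA)^(1/4) = (182 / (0.82 × 5.67×10⁻⁸ × 2.20×10^-3))^(1/4).
T = (1.78×10^12)^(1/4) = 1150 K.

T ≈ 1150 K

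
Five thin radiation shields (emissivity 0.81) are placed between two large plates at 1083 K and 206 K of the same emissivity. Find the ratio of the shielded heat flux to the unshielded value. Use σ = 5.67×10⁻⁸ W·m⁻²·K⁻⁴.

ratio ≈ 0.167

With N identical shields there are N+1 = 6 gaps in series, each with the same radiative resistance, so the flux falls to 1/(N+1) of its unshielded value.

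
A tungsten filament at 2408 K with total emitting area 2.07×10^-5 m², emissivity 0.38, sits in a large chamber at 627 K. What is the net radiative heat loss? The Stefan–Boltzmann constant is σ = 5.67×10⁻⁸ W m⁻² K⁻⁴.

Q = εσA(T⁴ − T_s⁴). T⁴ − T_s⁴ = (2408)⁴ − (627)⁴ = 3.36×10^13 − 1.55×10^11 = 3.35×10^13 K⁴.
Q = 0.38 × 5.67×10⁻⁸ × 2.07×10^-5 × 3.35×10^13 = 14.9 W.

Q ≈ 14.9 W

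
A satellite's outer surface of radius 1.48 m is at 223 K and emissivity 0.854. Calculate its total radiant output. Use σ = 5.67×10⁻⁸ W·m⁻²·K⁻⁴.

A = 4πr² = 4π × (1.48)² = 27.5 m².
Stefan–Boltzmann: P = εσAT⁴ = 0.854 × 5.67×10⁻⁸ × 27.5 × (223)⁴ = 0.854 × 5.67×10⁻⁸ × 27.5 × 2.47×10^9.
P = 3300 W.

P ≈ 3300 W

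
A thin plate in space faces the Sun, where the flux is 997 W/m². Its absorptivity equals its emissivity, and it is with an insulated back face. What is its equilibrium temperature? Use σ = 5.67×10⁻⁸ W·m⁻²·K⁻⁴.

T ≈ 364 K

Absorbed flux αS = emitted flux εσT⁴ (one radiating face); with α = ε, T = (S/σ)^(1/4).
T = (997 / 5.67×10⁻⁸)^(1/4) = (1.76×10^10)^(1/4).
T = 364 K.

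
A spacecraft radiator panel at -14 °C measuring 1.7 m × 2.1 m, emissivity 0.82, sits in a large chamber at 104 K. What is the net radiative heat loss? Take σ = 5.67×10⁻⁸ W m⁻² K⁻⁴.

A = 1.7 × 2.1 = 3.57 m².
Convert: -14 °C = 259 K.
Q = εσA(T⁴ − T_s⁴). T⁴ − T_s⁴ = (259)⁴ − (104)⁴ = 4.50×10^9 − 1.17×10^8 = 4.38×10^9 K⁴.
Q = 0.82 × 5.67×10⁻⁸ × 3.57 × 4.38×10^9 = 727 W.

Q ≈ 727 W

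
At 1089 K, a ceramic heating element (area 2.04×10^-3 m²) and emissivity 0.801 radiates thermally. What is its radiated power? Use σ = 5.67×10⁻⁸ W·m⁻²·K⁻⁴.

P ≈ 130 W

Stefan–Boltzmann: P = εσAT⁴ = 0.801 × 5.67×10⁻⁸ × 2.04×10^-3 × (1089)⁴ = 0.801 × 5.67×10⁻⁸ × 2.04×10^-3 × 1.41×10^12.
P = 130 W.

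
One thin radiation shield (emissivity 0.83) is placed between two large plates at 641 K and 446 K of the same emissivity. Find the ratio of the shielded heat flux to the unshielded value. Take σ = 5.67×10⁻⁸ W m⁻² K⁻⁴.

ratio ≈ 0.500

With N identical shields there are N+1 = 2 gaps in series, each with the same radiative resistance, so the flux falls to 1/(N+1) of its unshielded value.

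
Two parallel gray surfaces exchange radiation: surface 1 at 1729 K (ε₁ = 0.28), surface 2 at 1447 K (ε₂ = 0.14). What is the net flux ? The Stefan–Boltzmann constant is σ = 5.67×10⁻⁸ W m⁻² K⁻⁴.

For two large parallel gray plates, q = σ(T₁⁴ − T₂⁴) / (1/ε₁ + 1/ε₂ − 1).
1/ε₁ + 1/ε₂ − 1 = 1/0.28 + 1/0.14 − 1 = 9.714.
T₁⁴ − T₂⁴ = 8.94×10^12 − 4.38×10^12 = 4.55×10^12 K⁴.
q = 5.67×10⁻⁸ × 4.55×10^12 / 9.714 = 26600 W/m².

q ≈ 26600 W/m²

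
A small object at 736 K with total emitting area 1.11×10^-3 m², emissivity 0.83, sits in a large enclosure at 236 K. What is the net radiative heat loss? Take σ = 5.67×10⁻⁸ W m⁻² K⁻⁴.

Q ≈ 15.2 W

Q = εσA(T⁴ − T_s⁴). T⁴ − T_s⁴ = (736)⁴ − (236)⁴ = 2.93×10^11 − 3.10×10^9 = 2.90×10^11 K⁴.
Q = 0.83 × 5.67×10⁻⁸ × 1.11×10^-3 × 2.90×10^11 = 15.2 W.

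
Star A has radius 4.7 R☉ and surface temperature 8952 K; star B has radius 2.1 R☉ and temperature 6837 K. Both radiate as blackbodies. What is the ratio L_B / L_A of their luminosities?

L = 4πR²σT⁴ ∝ R²T⁴, so L_B/L_A = (2.1/4.7)² × (6837/8952)⁴ = 0.200 × 0.340 = 0.0679.

L_B/L_A ≈ 0.0679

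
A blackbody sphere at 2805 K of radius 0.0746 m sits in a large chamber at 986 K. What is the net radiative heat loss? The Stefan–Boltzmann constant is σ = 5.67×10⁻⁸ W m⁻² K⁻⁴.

A = 4πr² = 4π × (0.0746)² = 0.0699 m².
Q = σA(T⁴ − T_s⁴). T⁴ − T_s⁴ = (2805)⁴ − (986)⁴ = 6.19×10^13 − 9.45×10^11 = 6.10×10^13 K⁴.
Q = 5.67×10⁻⁸ × 0.0699 × 6.10×10^13 = 2.42×10^5 W.

Q ≈ 2.42×10^5 W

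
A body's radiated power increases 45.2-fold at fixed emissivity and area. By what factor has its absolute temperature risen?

P ∝ T⁴ ⇒ T ∝ P^(1/4), so T scales by (45.2)^(1/4) = 2.59.

factor ≈ 2.59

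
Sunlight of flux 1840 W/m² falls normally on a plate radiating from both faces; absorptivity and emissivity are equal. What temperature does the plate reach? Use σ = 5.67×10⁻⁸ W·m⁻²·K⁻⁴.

Absorbed flux αS = emitted flux 2εσT⁴ per unit area; with α = ε this gives T = (S/2σ)^(1/4).
T = (1840 / (2 × 5.67×10⁻⁸))^(1/4) = (1.62×10^10)^(1/4).
T = 357 K.

T ≈ 357 K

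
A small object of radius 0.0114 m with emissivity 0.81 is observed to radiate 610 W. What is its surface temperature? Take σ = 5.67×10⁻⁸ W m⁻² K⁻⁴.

T ≈ 1690 K

A = 4πr² = 4π × (0.0114)² = 1.63×10^-3 m².
From P = εσAT⁴, T = (P / εσA)^(1/4) = (610 / (0.81 × 5.67×10⁻⁸ × 1.63×10^-3))^(1/4).
T = (8.13×10^12)^(1/4) = 1690 K.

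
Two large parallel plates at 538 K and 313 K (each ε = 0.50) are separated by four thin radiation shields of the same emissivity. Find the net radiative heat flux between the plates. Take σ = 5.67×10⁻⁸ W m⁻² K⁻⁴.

q ≈ 280 W/m²

Each of the 5 gaps contributes resistance (2/ε − 1) = 2/0.50 − 1 = 3.000; total = 15.00.
q = σ(T₁⁴ − T₂⁴) / 15.00 = 5.67×10⁻⁸ × 7.42×10^10 / 15.00 = 280 W/m².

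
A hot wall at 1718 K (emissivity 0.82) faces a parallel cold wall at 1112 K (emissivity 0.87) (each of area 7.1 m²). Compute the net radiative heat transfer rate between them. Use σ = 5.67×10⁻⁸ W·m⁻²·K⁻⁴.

Q ≈ 2.11×10^6 W

For two large parallel gray plates, q = σ(T₁⁴ − T₂⁴) / (1/ε₁ + 1/ε₂ − 1).
1/ε₁ + 1/ε₂ − 1 = 1/0.82 + 1/0.87 − 1 = 1.369.
T₁⁴ − T₂⁴ = 8.71×10^12 − 1.53×10^12 = 7.18×10^12 K⁴.
q = 5.67×10⁻⁸ × 7.18×10^12 / 1.369 = 2.97×10^5 W/m².
Q = q·A = 2.97×10^5 × 7.1 = 2.11×10^6 W.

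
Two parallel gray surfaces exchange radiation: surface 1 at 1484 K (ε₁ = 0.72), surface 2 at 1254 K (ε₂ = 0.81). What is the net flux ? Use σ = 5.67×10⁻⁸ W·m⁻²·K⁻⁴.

q ≈ 83000 W/m²

For two large parallel gray plates, q = σ(T₁⁴ − T₂⁴) / (1/ε₁ + 1/ε₂ − 1).
1/ε₁ + 1/ε₂ − 1 = 1/0.72 + 1/0.81 − 1 = 1.623.
T₁⁴ − T₂⁴ = 4.85×10^12 − 2.47×10^12 = 2.38×10^12 K⁴.
q = 5.67×10⁻⁸ × 2.38×10^12 / 1.623 = 83000 W/m².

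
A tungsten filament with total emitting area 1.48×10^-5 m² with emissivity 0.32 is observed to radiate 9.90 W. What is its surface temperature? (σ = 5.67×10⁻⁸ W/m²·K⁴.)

T ≈ 2460 K

From P = εσAT⁴, T = (P / εσA)^(1/4) = (9.90 / (0.32 × 5.67×10⁻⁸ × 1.48×10^-5))^(1/4).
T = (3.69×10^13)^(1/4) = 2460 K.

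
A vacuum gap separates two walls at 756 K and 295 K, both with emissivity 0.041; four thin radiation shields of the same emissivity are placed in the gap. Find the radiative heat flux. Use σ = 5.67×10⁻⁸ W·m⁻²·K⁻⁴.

q ≈ 75.7 W/m²

Each of the 5 gaps contributes resistance (2/ε − 1) = 2/0.041 − 1 = 47.78; total = 238.9.
q = σ(T₁⁴ − T₂⁴) / 238.9 = 5.67×10⁻⁸ × 3.19×10^11 / 238.9 = 75.7 W/m².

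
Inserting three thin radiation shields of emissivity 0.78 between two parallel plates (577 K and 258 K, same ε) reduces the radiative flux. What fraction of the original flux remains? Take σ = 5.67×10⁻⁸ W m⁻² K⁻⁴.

ratio ≈ 0.250

With N identical shields there are N+1 = 4 gaps in series, each with the same radiative resistance, so the flux falls to 1/(N+1) of its unshielded value.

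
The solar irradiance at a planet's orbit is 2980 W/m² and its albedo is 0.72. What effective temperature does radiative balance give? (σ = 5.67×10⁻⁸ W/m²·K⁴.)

T ≈ 246 K

Power absorbed = (1−a)S·πR²; power emitted = 4πR²σT⁴. Equating and cancelling πR²:
T = ((1−a)S / 4σ)^(1/4) = (834 / (4 × 5.67×10⁻⁸))^(1/4) = (3.68×10^9)^(1/4).
T = 246 K.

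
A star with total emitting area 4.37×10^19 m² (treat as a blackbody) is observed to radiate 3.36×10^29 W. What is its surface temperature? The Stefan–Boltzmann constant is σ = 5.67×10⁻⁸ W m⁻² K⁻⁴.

From P = σAT⁴, T = (P / σA)^(1/4) = (3.36×10^29 / (5.67×10⁻⁸ × 4.37×10^19))^(1/4).
T = (1.36×10^17)^(1/4) = 19200 K.

T ≈ 19200 K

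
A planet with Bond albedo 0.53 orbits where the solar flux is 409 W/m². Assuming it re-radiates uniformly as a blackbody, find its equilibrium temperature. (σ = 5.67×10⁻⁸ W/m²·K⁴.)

Power absorbed = (1−a)S·πR²; power emitted = 4πR²σT⁴. Equating and cancelling πR²:
T = ((1−a)S / 4σ)^(1/4) = (192 / (4 × 5.67×10⁻⁸))^(1/4) = (8.48×10^8)^(1/4).
T = 171 K.

T ≈ 171 K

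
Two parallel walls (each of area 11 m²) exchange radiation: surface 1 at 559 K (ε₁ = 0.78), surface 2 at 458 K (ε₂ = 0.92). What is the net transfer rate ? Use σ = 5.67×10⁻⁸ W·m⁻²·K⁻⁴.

Q ≈ 24400 W

For two large parallel gray plates, q = σ(T₁⁴ − T₂⁴) / (1/ε₁ + 1/ε₂ − 1).
1/ε₁ + 1/ε₂ − 1 = 1/0.78 + 1/0.92 − 1 = 1.369.
T₁⁴ − T₂⁴ = 9.76×10^10 − 4.40×10^10 = 5.36×10^10 K⁴.
q = 5.67×10⁻⁸ × 5.36×10^10 / 1.369 = 2220 W/m².
Q = q·A = 2220 × 11 = 24400 W.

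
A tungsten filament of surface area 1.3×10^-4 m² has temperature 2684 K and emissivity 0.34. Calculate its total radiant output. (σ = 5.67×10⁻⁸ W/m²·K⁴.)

P ≈ 130 W

Stefan–Boltzmann: P = εσAT⁴ = 0.34 × 5.67×10⁻⁸ × 1.30×10^-4 × (2684)⁴ = 0.34 × 5.67×10⁻⁸ × 1.30×10^-4 × 5.19×10^13.
P = 130 W.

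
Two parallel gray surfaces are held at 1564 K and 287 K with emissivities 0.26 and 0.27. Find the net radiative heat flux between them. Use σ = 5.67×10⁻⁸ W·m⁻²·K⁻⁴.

For two large parallel gray plates, q = σ(T₁⁴ − T₂⁴) / (1/ε₁ + 1/ε₂ − 1).
1/ε₁ + 1/ε₂ − 1 = 1/0.26 + 1/0.27 − 1 = 6.550.
T₁⁴ − T₂⁴ = 5.98×10^12 − 6.78×10^9 = 5.98×10^12 K⁴.
q = 5.67×10⁻⁸ × 5.98×10^12 / 6.550 = 51700 W/m².

q ≈ 51700 W/m²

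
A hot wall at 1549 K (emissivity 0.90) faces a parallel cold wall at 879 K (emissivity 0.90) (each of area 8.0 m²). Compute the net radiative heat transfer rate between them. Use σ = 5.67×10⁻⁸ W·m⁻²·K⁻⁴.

For two large parallel gray plates, q = σ(T₁⁴ − T₂⁴) / (1/ε₁ + 1/ε₂ − 1).
1/ε₁ + 1/ε₂ − 1 = 1/0.90 + 1/0.90 − 1 = 1.222.
T₁⁴ − T₂⁴ = 5.76×10^12 − 5.97×10^11 = 5.16×10^12 K⁴.
q = 5.67×10⁻⁸ × 5.16×10^12 / 1.222 = 2.39×10^5 W/m².
Q = q·A = 2.39×10^5 × 8.0 = 1.92×10^6 W.

Q ≈ 1.92×10^6 W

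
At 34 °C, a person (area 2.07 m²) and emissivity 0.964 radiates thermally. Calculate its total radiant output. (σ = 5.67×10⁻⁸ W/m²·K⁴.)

34 °C = 307 K.
P = εσAT⁴ = 0.964 × 5.67×10⁻⁸ × 2.07 × (307)⁴ = 0.964 × 5.67×10⁻⁸ × 2.07 × 8.88×10^9.
P = 1010 W.

P ≈ 1010 W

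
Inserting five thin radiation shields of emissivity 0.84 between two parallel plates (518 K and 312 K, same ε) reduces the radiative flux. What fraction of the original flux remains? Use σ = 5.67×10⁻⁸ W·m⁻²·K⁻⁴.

ratio ≈ 0.167

With N identical shields there are N+1 = 6 gaps in series, each with the same radiative resistance, so the flux falls to 1/(N+1) of its unshielded value.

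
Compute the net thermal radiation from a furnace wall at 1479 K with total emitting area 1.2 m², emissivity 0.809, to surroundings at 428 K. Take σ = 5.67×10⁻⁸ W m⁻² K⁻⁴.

Q ≈ 2.62×10^5 W

Q = εσA(T⁴ − T_s⁴). T⁴ − T_s⁴ = (1479)⁴ − (428)⁴ = 4.78×10^12 − 3.36×10^10 = 4.75×10^12 K⁴.
Q = 0.809 × 5.67×10⁻⁸ × 1.20 × 4.75×10^12 = 2.62×10^5 W.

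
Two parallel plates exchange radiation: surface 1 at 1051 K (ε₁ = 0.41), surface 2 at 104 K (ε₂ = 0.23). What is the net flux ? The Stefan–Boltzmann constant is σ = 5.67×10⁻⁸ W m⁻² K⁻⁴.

For two large parallel gray plates, q = σ(T₁⁴ − T₂⁴) / (1/ε₁ + 1/ε₂ − 1).
1/ε₁ + 1/ε₂ − 1 = 1/0.41 + 1/0.23 − 1 = 5.787.
T₁⁴ − T₂⁴ = 1.22×10^12 − 1.17×10^8 = 1.22×10^12 K⁴.
q = 5.67×10⁻⁸ × 1.22×10^12 / 5.787 = 12000 W/m².

q ≈ 12000 W/m²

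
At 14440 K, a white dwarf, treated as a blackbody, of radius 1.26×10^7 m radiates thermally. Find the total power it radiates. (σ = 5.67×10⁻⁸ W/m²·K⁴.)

P ≈ 4.92×10^24 W

A = 4πr² = 4π × (1.26×10^7)² = 2.00×10^15 m².
P = σAT⁴ = 5.67×10⁻⁸ × 2.00×10^15 × (14440)⁴ = 5.67×10⁻⁸ × 2.00×10^15 × 4.35×10^16.
P = 4.92×10^24 W.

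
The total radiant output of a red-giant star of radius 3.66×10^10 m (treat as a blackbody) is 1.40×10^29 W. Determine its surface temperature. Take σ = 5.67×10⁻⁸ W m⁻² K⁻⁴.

A = 4πr² = 4π × (3.66×10^10)² = 1.68×10^22 m².
From P = σAT⁴, T = (P / σA)^(1/4) = (1.40×10^29 / (5.67×10⁻⁸ × 1.68×10^22))^(1/4).
T = (1.47×10^14)^(1/4) = 3480 K.

T ≈ 3480 K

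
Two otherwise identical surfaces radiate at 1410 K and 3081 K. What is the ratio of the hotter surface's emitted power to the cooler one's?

ratio ≈ 22.8

P ∝ T⁴, so the ratio is (3081/1410)⁴ = (2.185)⁴ = 22.8.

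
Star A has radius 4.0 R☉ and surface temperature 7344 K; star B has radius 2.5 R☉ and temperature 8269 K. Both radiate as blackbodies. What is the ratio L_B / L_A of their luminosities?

L = 4πR²σT⁴ ∝ R²T⁴, so L_B/L_A = (2.5/4.0)² × (8269/7344)⁴ = 0.391 × 1.61 = 0.628.

L_B/L_A ≈ 0.628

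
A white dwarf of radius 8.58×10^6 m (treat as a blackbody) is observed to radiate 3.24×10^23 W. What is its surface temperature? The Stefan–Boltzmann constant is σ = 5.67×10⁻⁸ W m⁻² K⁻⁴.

A = 4πr² = 4π × (8.58×10^6)² = 9.25×10^14 m².
From P = σAT⁴, T = (P / σA)^(1/4) = (3.24×10^23 / (5.67×10⁻⁸ × 9.25×10^14))^(1/4).
T = (6.18×10^15)^(1/4) = 8870 K.

T ≈ 8870 K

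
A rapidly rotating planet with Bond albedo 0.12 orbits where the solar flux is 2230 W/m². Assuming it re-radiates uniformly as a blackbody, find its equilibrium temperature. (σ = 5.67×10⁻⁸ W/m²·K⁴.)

T ≈ 305 K

Power absorbed = (1−a)S·πR²; power emitted = 4πR²σT⁴. Equating and cancelling πR²:
T = ((1−a)S / 4σ)^(1/4) = (1960 / (4 × 5.67×10⁻⁸))^(1/4) = (8.65×10^9)^(1/4).
T = 305 K.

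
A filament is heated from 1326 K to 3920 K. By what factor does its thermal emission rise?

P ∝ T⁴, so the ratio is (3920/1326)⁴ = (2.956)⁴ = 76.4.

ratio ≈ 76.4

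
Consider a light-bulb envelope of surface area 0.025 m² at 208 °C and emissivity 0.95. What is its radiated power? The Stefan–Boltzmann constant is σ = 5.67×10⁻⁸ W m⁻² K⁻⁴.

P ≈ 72.1 W

208 °C = 481 K.
Stefan–Boltzmann: P = εσAT⁴ = 0.95 × 5.67×10⁻⁸ × 0.0250 × (481)⁴ = 0.95 × 5.67×10⁻⁸ × 0.0250 × 5.35×10^10.
P = 72.1 W.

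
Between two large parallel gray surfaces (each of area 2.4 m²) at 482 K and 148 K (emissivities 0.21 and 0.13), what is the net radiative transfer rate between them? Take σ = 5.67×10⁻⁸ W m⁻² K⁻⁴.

Q ≈ 636 W

For two large parallel gray plates, q = σ(T₁⁴ − T₂⁴) / (1/ε₁ + 1/ε₂ − 1).
1/ε₁ + 1/ε₂ − 1 = 1/0.21 + 1/0.13 − 1 = 11.45.
T₁⁴ − T₂⁴ = 5.40×10^10 − 4.80×10^8 = 5.35×10^10 K⁴.
q = 5.67×10⁻⁸ × 5.35×10^10 / 11.45 = 265 W/m².
Q = q·A = 265 × 2.4 = 636 W.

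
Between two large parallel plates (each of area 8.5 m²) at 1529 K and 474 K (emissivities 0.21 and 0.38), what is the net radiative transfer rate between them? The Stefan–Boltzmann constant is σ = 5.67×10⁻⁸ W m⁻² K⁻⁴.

For two large parallel gray plates, q = σ(T₁⁴ − T₂⁴) / (1/ε₁ + 1/ε₂ − 1).
1/ε₁ + 1/ε₂ − 1 = 1/0.21 + 1/0.38 − 1 = 6.393.
T₁⁴ − T₂⁴ = 5.47×10^12 − 5.05×10^10 = 5.42×10^12 K⁴.
q = 5.67×10⁻⁸ × 5.42×10^12 / 6.393 = 48000 W/m².
Q = q·A = 48000 × 8.5 = 4.08×10^5 W.

Q ≈ 4.08×10^5 W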